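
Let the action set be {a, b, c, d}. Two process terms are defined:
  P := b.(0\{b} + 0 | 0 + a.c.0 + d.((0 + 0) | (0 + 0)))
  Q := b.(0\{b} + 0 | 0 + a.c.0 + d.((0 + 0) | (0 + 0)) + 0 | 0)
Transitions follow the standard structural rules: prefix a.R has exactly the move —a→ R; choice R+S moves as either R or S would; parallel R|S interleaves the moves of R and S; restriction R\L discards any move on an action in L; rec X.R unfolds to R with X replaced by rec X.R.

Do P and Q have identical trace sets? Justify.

trace-equivalent

LTS(P): 5 reachable states
  p0 = b.(0\{b} + 0 | 0 + a.c.0 + d.((0 + 0) | (0 + 0))) → —b→ p1
  p1 = 0\{b} + 0 | 0 + a.c.0 + d.((0 + 0) | (0 + 0)) → —a→ p2, —d→ p3
  p2 = c.0 → —c→ p4
  p3 = (0 + 0) | (0 + 0) → ∅
  p4 = 0 → ∅
LTS(Q): 5 reachable states
  q0 = b.(0\{b} + 0 | 0 + a.c.0 + d.((0 + 0) | (0 + 0)) + 0 | 0) → —b→ q1
  q1 = 0\{b} + 0 | 0 + a.c.0 + d.((0 + 0) | (0 + 0)) + 0 | 0 → —a→ q2, —d→ q3
  q2 = c.0 → —c→ q4
  q3 = (0 + 0) | (0 + 0) → ∅
  q4 = 0 → ∅
Bisimilarity quotient blocks:
  B0 = {p0, q0}
  B1 = {p1, q1}
  B2 = {p3, p4, q3, q4}
  B3 = {p2, q2}
p0 ∈ B0, q0 ∈ B0 → same block
Bisimilar ⇒ trace-equivalent.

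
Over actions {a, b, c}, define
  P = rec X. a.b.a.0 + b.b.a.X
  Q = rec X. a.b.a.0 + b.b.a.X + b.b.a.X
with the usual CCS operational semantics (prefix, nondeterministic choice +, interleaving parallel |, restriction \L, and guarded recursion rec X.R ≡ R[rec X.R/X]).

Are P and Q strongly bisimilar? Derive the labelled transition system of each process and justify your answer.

bisimilar

P's transition system — 6 states:
  p0 = rec X. a.b.a.0 + b.b.a.X has moves —a→ p1, —b→ p2
  p1 = b.a.0 has moves —b→ p3
  p2 = b.a.(rec X. a.b.a.0 + b.b.a.X) has moves —b→ p4
  p3 = a.0 has moves —a→ p5
  p4 = a.(rec X. a.b.a.0 + b.b.a.X) has moves —a→ p0
  p5 = 0 has moves ·
Q's transition system — 6 states:
  q0 = rec X. a.b.a.0 + b.b.a.X + b.b.a.X has moves —a→ q1, —b→ q2
  q1 = b.a.0 has moves —b→ q3
  q2 = b.a.(rec X. a.b.a.0 + b.b.a.X + b.b.a.X) has moves —b→ q4
  q3 = a.0 has moves —a→ q5
  q4 = a.(rec X. a.b.a.0 + b.b.a.X + b.b.a.X) has moves —a→ q0
  q5 = 0 has moves ·
Partition-refinement fixed point:
  B0 = {p0, q0}
  B1 = {p2, q2}
  B2 = {p4, q4}
  B3 = {p1, q1}
  B4 = {p3, q3}
  B5 = {p5, q5}
p0 ∈ B0, q0 ∈ B0 → same block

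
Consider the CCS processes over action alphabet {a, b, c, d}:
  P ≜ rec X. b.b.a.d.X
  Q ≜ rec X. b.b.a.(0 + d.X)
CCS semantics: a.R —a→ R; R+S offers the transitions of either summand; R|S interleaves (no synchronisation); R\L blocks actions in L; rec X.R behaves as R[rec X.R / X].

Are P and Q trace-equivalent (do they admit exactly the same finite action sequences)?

P's transition system — 4 states:
  s0 = rec X. b.b.a.d.X ⊢ -b-> s1
  s1 = b.a.d.(rec X. b.b.a.d.X) ⊢ -b-> s2
  s2 = a.d.(rec X. b.b.a.d.X) ⊢ -a-> s3
  s3 = d.(rec X. b.b.a.d.X) ⊢ -d-> s0
Q's transition system — 4 states:
  t0 = rec X. b.b.a.(0 + d.X) ⊢ -b-> t1
  t1 = b.a.(0 + d.(rec X. b.b.a.(0 + d.X))) ⊢ -b-> t2
  t2 = a.(0 + d.(rec X. b.b.a.(0 + d.X))) ⊢ -a-> t3
  t3 = 0 + d.(rec X. b.b.a.(0 + d.X)) ⊢ -d-> t0
Partition-refinement fixed point:
  B0 = {s0, t0}
  B1 = {s1, t1}
  B2 = {s2, t2}
  B3 = {s3, t3}
s0 ∈ B0, t0 ∈ B0 → same block
Bisimilar ⇒ trace-equivalent.

trace-equivalent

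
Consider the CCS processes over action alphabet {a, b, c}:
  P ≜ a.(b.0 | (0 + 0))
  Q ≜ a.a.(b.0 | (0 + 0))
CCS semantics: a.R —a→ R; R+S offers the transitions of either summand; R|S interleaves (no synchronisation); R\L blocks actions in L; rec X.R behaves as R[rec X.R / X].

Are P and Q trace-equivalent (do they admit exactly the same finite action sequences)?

traces(P) ≠ traces(Q) — witness ⟨ab⟩

LTS(P): 3 reachable states
  s0 = a.(b.0 | (0 + 0)) → -a-> s1
  s1 = b.0 | (0 + 0) → -b-> s2
  s2 = 0 | (0 + 0) → ∅
LTS(Q): 4 reachable states
  t0 = a.a.(b.0 | (0 + 0)) → -a-> t1
  t1 = a.(b.0 | (0 + 0)) → -a-> t2
  t2 = b.0 | (0 + 0) → -b-> t3
  t3 = 0 | (0 + 0) → ∅
Trace ⟨ab⟩ through P, begin at {s0}:
  after a @ step 1: {s1}
  after b @ step 2: {s2}
  P completes σ.
Trace ⟨ab⟩ through Q, begin at {t0}:
  after a @ step 1: {t1}
  after b @ step 2: ∅ (Q stuck)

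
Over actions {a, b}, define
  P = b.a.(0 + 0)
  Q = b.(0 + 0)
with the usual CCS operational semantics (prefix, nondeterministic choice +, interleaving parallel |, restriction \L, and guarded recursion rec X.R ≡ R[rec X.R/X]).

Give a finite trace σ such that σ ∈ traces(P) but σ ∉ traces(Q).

P's transition system — 3 states:
  m0 = b.a.(0 + 0) | -b-> m1
  m1 = a.(0 + 0) | -a-> m2
  m2 = 0 + 0 | (no moves)
Q's transition system — 2 states:
  n0 = b.(0 + 0) | -b-> n1
  n1 = 0 + 0 | (no moves)
Run σ = ⟨ba⟩ on P: start {m0}
  [1] b ⇒ {m1}
  [2] a ⇒ {m2}
  — P admits the full trace.
Run σ = ⟨ba⟩ on Q: start {n0}
  [1] b ⇒ {n1}
  [2] a ⇒ no successor for Q

ba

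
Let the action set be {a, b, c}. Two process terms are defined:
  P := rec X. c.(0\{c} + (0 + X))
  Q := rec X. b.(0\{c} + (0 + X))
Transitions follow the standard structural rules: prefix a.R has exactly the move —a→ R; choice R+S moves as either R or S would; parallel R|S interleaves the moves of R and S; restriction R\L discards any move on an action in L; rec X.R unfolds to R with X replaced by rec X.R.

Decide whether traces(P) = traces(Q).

traces(P) ≠ traces(Q) — witness ⟨c⟩

LTS(P): 2 reachable states
  m0 = rec X. c.(0\{c} + (0 + X)) has moves =c=> m1
  m1 = 0\{c} + (0 + (rec X. c.(0\{c} + (0 + X)))) has moves =c=> m1
LTS(Q): 2 reachable states
  n0 = rec X. b.(0\{c} + (0 + X)) has moves =b=> n1
  n1 = 0\{c} + (0 + (rec X. b.(0\{c} + (0 + X)))) has moves =b=> n1
Executing c from P (initial set {m0}):
  after c @ step 1: {m1}
  P completes σ.
Executing c from Q (initial set {n0}):
  after c @ step 1: no successor for Q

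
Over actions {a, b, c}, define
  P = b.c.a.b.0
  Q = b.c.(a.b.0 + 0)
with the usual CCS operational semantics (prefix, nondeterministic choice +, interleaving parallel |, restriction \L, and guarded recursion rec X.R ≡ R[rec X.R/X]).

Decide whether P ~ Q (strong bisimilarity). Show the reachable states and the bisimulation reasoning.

P's transition system — 5 states:
  m0 = b.c.a.b.0 → --b--▸ m1
  m1 = c.a.b.0 → --c--▸ m2
  m2 = a.b.0 → --a--▸ m3
  m3 = b.0 → --b--▸ m4
  m4 = 0 → (no moves)
Q's transition system — 5 states:
  n0 = b.c.(a.b.0 + 0) → --b--▸ n1
  n1 = c.(a.b.0 + 0) → --c--▸ n2
  n2 = a.b.0 + 0 → --a--▸ n3
  n3 = b.0 → --b--▸ n4
  n4 = 0 → (no moves)
Coarsest stable partition (strong bisimilarity classes):
  B0 = {m0, n0}
  B1 = {m1, n1}
  B2 = {m2, n2}
  B3 = {m3, n3}
  B4 = {m4, n4}
m0 ∈ B0, n0 ∈ B0 → same block

bisimilar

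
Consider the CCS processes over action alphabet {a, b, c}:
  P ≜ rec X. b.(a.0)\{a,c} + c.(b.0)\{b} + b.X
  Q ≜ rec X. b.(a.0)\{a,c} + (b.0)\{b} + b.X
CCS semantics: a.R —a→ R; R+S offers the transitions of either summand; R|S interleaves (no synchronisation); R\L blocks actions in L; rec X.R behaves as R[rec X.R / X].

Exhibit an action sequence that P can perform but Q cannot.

P's transition system — 3 states:
  s0 = rec X. b.(a.0)\{a,c} + c.(b.0)\{b} + b.X has moves --b--▸ s0, --b--▸ s1, --c--▸ s2
  s1 = (a.0)\{a,c} has moves ·
  s2 = (b.0)\{b} has moves ·
Q's transition system — 2 states:
  t0 = rec X. b.(a.0)\{a,c} + (b.0)\{b} + b.X has moves --b--▸ t0, --b--▸ t1
  t1 = (a.0)\{a,c} has moves ·
Trace ⟨c⟩ through P, begin at {s0}:
  [1] c ⇒ {s2}
  ✓ P
Trace ⟨c⟩ through Q, begin at {t0}:
  [1] c ⇒ ∅  — Q cannot continue

c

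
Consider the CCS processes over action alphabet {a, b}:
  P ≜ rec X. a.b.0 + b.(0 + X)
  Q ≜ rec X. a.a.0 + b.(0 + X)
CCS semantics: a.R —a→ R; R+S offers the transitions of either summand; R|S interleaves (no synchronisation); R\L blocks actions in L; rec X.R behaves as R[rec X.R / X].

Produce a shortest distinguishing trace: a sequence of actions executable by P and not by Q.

LTS(P): 4 reachable states
  p0 = rec X. a.b.0 + b.(0 + X) ⊢ -a-> p1, -b-> p2
  p1 = b.0 ⊢ -b-> p3
  p2 = 0 + (rec X. a.b.0 + b.(0 + X)) ⊢ -a-> p1, -b-> p2
  p3 = 0 ⊢ deadlocked
LTS(Q): 4 reachable states
  q0 = rec X. a.a.0 + b.(0 + X) ⊢ -a-> q1, -b-> q2
  q1 = a.0 ⊢ -a-> q3
  q2 = 0 + (rec X. a.a.0 + b.(0 + X)) ⊢ -a-> q1, -b-> q2
  q3 = 0 ⊢ deadlocked
Trace ⟨ab⟩ through P, begin at {p0}:
  after a @ step 1: {p1}
  after b @ step 2: {p3}
  P completes σ.
Trace ⟨ab⟩ through Q, begin at {q0}:
  after a @ step 1: {q1}
  after b @ step 2: ∅  — Q cannot continue

ab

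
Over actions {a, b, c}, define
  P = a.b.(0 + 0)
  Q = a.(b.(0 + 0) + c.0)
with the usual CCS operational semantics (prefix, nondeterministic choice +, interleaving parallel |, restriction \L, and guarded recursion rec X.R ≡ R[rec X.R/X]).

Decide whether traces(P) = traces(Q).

P's transition system — 3 states:
  p0 = a.b.(0 + 0) | —a→ p1
  p1 = b.(0 + 0) | —b→ p2
  p2 = 0 + 0 | stopped
Q's transition system — 4 states:
  q0 = a.(b.(0 + 0) + c.0) | —a→ q1
  q1 = b.(0 + 0) + c.0 | —b→ q2, —c→ q3
  q2 = 0 + 0 | stopped
  q3 = 0 | stopped
Trace ⟨ac⟩ through Q, begin at {q0}:
  [1] a ⇒ {q1}
  [2] c ⇒ {q3}
  ✓ Q
Trace ⟨ac⟩ through P, begin at {p0}:
  [1] a ⇒ {p1}
  [2] c ⇒ ∅  — P cannot continue

trace-distinct — witness ⟨ac⟩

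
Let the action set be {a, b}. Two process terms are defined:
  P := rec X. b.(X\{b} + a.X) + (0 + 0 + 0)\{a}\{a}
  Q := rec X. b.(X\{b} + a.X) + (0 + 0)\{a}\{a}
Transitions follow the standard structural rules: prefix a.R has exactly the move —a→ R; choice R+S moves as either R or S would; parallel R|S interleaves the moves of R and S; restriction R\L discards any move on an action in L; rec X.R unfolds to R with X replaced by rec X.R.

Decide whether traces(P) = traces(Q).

YES

P's transition system — 2 states:
  m0 = rec X. b.(X\{b} + a.X) + (0 + 0 + 0)\{a}\{a} | -b-> m1
  m1 = (rec X. b.(X\{b} + a.X) + (0 + 0 + 0)\{a}\{a})\{b} + a.(rec X. b.(X\{b} + a.X) + (0 + 0 + 0)\{a}\{a}) | -a-> m0
Q's transition system — 2 states:
  n0 = rec X. b.(X\{b} + a.X) + (0 + 0)\{a}\{a} | -b-> n1
  n1 = (rec X. b.(X\{b} + a.X) + (0 + 0)\{a}\{a})\{b} + a.(rec X. b.(X\{b} + a.X) + (0 + 0)\{a}\{a}) | -a-> n0
Partition-refinement fixed point:
  B0 = {m0, n0}
  B1 = {m1, n1}
m0 ∈ B0, n0 ∈ B0 → same block
Bisimilar ⇒ trace-equivalent.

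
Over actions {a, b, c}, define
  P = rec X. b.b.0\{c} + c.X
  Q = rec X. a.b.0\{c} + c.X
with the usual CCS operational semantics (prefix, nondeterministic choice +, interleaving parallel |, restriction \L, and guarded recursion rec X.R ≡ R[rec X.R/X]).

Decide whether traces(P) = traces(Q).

trace-distinct — witness ⟨b⟩

LTS(P): 3 reachable states
  p0 = rec X. b.b.0\{c} + c.X → =b=> p1, =c=> p0
  p1 = b.0\{c} → =b=> p2
  p2 = 0\{c} → ∅
LTS(Q): 3 reachable states
  q0 = rec X. a.b.0\{c} + c.X → =a=> q1, =c=> q0
  q1 = b.0\{c} → =b=> q2
  q2 = 0\{c} → ∅
Trace ⟨b⟩ through P, begin at {p0}:
  after b @ step 1: {p1}
  ✓ P
Trace ⟨b⟩ through Q, begin at {q0}:
  after b @ step 1: ∅  — Q cannot continue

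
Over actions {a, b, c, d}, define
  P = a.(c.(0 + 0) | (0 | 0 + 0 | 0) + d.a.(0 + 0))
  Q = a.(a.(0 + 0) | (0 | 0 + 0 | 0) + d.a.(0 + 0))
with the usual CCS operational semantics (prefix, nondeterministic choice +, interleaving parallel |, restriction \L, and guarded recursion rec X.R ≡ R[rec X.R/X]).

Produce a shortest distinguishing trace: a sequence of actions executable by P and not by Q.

P's transition system — 5 states:
  p0 = a.(c.(0 + 0) | (0 | 0 + 0 | 0) + d.a.(0 + 0)) ⊢ ··a··> p1
  p1 = c.(0 + 0) | (0 | 0 + 0 | 0) + d.a.(0 + 0) ⊢ ··c··> p2, ··d··> p3
  p2 = (0 + 0) | (0 | 0 + 0 | 0) ⊢ deadlocked
  p3 = a.(0 + 0) ⊢ ··a··> p4
  p4 = 0 + 0 ⊢ deadlocked
Q's transition system — 5 states:
  q0 = a.(a.(0 + 0) | (0 | 0 + 0 | 0) + d.a.(0 + 0)) ⊢ ··a··> q1
  q1 = a.(0 + 0) | (0 | 0 + 0 | 0) + d.a.(0 + 0) ⊢ ··a··> q2, ··d··> q3
  q2 = (0 + 0) | (0 | 0 + 0 | 0) ⊢ deadlocked
  q3 = a.(0 + 0) ⊢ ··a··> q4
  q4 = 0 + 0 ⊢ deadlocked
Executing ac from P (initial set {p0}):
  after a @ step 1: {p1}
  after c @ step 2: {p2}
  ✓ P
Executing ac from Q (initial set {q0}):
  after a @ step 1: {q1}
  after c @ step 2: ∅  — Q cannot continue

ac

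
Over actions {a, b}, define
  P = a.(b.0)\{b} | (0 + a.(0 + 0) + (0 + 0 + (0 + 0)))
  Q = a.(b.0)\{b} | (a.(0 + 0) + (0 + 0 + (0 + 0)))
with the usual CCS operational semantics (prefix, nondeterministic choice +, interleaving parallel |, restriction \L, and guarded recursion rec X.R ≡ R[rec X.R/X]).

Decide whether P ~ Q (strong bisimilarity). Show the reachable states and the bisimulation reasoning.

P's transition system — 4 states:
  m0 = a.(b.0)\{b} | (0 + a.(0 + 0) + (0 + 0 + (0 + 0))) | =a=> m1, =a=> m2
  m1 = (b.0)\{b} | (0 + a.(0 + 0) + (0 + 0 + (0 + 0))) | =a=> m3
  m2 = a.(b.0)\{b} | (0 + 0) | =a=> m3
  m3 = (b.0)\{b} | (0 + 0) | deadlocked
Q's transition system — 4 states:
  n0 = a.(b.0)\{b} | (a.(0 + 0) + (0 + 0 + (0 + 0))) | =a=> n1, =a=> n2
  n1 = (b.0)\{b} | (a.(0 + 0) + (0 + 0 + (0 + 0))) | =a=> n3
  n2 = a.(b.0)\{b} | (0 + 0) | =a=> n3
  n3 = (b.0)\{b} | (0 + 0) | deadlocked
Partition-refinement fixed point:
  B0 = {m0, n0}
  B1 = {m1, m2, n1, n2}
  B2 = {m3, n3}
m0 ∈ B0, n0 ∈ B0 → same block

YES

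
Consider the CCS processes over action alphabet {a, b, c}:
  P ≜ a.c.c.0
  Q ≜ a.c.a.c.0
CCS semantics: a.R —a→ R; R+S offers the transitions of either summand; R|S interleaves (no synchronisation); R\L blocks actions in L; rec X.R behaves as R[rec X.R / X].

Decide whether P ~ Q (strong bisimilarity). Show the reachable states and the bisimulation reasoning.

P ≁ Q

Reachable graph of P (4 states):
  m0 = a.c.c.0 has moves --a--▸ m1
  m1 = c.c.0 has moves --c--▸ m2
  m2 = c.0 has moves --c--▸ m3
  m3 = 0 has moves ∅
Reachable graph of Q (5 states):
  n0 = a.c.a.c.0 has moves --a--▸ n1
  n1 = c.a.c.0 has moves --c--▸ n2
  n2 = a.c.0 has moves --a--▸ n3
  n3 = c.0 has moves --c--▸ n4
  n4 = 0 has moves ∅
Bisimilarity quotient blocks:
  B0 = {m0}
  B1 = {m1}
  B2 = {m2, n3}
  B3 = {m3, n4}
  B4 = {n0}
  B5 = {n1}
  B6 = {n2}
m0 ∈ B0, n0 ∈ B4 → different blocks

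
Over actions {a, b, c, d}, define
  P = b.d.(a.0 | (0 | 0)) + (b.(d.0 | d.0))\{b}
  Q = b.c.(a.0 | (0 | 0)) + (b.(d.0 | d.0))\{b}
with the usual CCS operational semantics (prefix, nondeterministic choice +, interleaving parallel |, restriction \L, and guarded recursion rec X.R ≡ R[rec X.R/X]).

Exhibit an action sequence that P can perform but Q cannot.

P's transition system — 4 states:
  p0 = b.d.(a.0 | (0 | 0)) + (b.(d.0 | d.0))\{b} ⊢ ··b··> p1
  p1 = d.(a.0 | (0 | 0)) ⊢ ··d··> p2
  p2 = a.0 | (0 | 0) ⊢ ··a··> p3
  p3 = 0 | (0 | 0) ⊢ (no moves)
Q's transition system — 4 states:
  q0 = b.c.(a.0 | (0 | 0)) + (b.(d.0 | d.0))\{b} ⊢ ··b··> q1
  q1 = c.(a.0 | (0 | 0)) ⊢ ··c··> q2
  q2 = a.0 | (0 | 0) ⊢ ··a··> q3
  q3 = 0 | (0 | 0) ⊢ (no moves)
Run σ = ⟨bd⟩ on P: start {p0}
  step 1 (b): {p1}
  step 2 (d): {p2}
  ✓ P
Run σ = ⟨bd⟩ on Q: start {q0}
  step 1 (b): {q1}
  step 2 (d): no successor for Q

bd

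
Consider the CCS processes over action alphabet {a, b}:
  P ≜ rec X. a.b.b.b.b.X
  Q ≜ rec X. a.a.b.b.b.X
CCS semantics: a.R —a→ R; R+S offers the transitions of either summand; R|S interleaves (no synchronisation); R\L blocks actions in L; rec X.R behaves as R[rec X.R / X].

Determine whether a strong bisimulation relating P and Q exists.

LTS(P): 5 reachable states
  s0 = rec X. a.b.b.b.b.X :: =a=> s1
  s1 = b.b.b.b.(rec X. a.b.b.b.b.X) :: =b=> s2
  s2 = b.b.b.(rec X. a.b.b.b.b.X) :: =b=> s3
  s3 = b.b.(rec X. a.b.b.b.b.X) :: =b=> s4
  s4 = b.(rec X. a.b.b.b.b.X) :: =b=> s0
LTS(Q): 5 reachable states
  t0 = rec X. a.a.b.b.b.X :: =a=> t1
  t1 = a.b.b.b.(rec X. a.a.b.b.b.X) :: =a=> t2
  t2 = b.b.b.(rec X. a.a.b.b.b.X) :: =b=> t3
  t3 = b.b.(rec X. a.a.b.b.b.X) :: =b=> t4
  t4 = b.(rec X. a.a.b.b.b.X) :: =b=> t0
Bisimilarity quotient blocks:
  B0 = {s0}
  B1 = {s1}
  B2 = {s2}
  B3 = {s3}
  B4 = {s4}
  B5 = {t0}
  B6 = {t1}
  B7 = {t2}
  B8 = {t3}
  B9 = {t4}
s0 ∈ B0, t0 ∈ B5 → different blocks

P ≁ Q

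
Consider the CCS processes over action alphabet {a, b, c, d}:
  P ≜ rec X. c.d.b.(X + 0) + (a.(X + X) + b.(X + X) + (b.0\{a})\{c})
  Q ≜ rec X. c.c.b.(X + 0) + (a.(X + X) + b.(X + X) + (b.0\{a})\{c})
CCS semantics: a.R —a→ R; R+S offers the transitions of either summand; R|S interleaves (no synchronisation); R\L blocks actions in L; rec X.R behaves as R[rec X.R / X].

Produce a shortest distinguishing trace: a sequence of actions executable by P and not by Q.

cd

Reachable graph of P (6 states):
  u0 = rec X. c.d.b.(X + 0) + (a.(X + X) + b.(X + X) + (b.0\{a})\{c}) ⊢ ··a··> u1, ··b··> u1, ··b··> u2, ··c··> u3
  u1 = (rec X. c.d.b.(X + 0) + (a.(X + X) + b.(X + X) + (b.0\{a})\{c})) + (rec X. c.d.b.(X + 0) + (a.(X + X) + b.(X + X) + (b.0\{a})\{c})) ⊢ ··a··> u1, ··b··> u1, ··b··> u2, ··c··> u3
  u2 = 0\{a}\{c} ⊢ ∅
  u3 = d.b.((rec X. c.d.b.(X + 0) + (a.(X + X) + b.(X + X) + (b.0\{a})\{c})) + 0) ⊢ ··d··> u4
  u4 = b.((rec X. c.d.b.(X + 0) + (a.(X + X) + b.(X + X) + (b.0\{a})\{c})) + 0) ⊢ ··b··> u5
  u5 = (rec X. c.d.b.(X + 0) + (a.(X + X) + b.(X + X) + (b.0\{a})\{c})) + 0 ⊢ ··a··> u1, ··b··> u1, ··b··> u2, ··c··> u3
Reachable graph of Q (6 states):
  v0 = rec X. c.c.b.(X + 0) + (a.(X + X) + b.(X + X) + (b.0\{a})\{c}) ⊢ ··a··> v1, ··b··> v1, ··b··> v2, ··c··> v3
  v1 = (rec X. c.c.b.(X + 0) + (a.(X + X) + b.(X + X) + (b.0\{a})\{c})) + (rec X. c.c.b.(X + 0) + (a.(X + X) + b.(X + X) + (b.0\{a})\{c})) ⊢ ··a··> v1, ··b··> v1, ··b··> v2, ··c··> v3
  v2 = 0\{a}\{c} ⊢ ∅
  v3 = c.b.((rec X. c.c.b.(X + 0) + (a.(X + X) + b.(X + X) + (b.0\{a})\{c})) + 0) ⊢ ··c··> v4
  v4 = b.((rec X. c.c.b.(X + 0) + (a.(X + X) + b.(X + X) + (b.0\{a})\{c})) + 0) ⊢ ··b··> v5
  v5 = (rec X. c.c.b.(X + 0) + (a.(X + X) + b.(X + X) + (b.0\{a})\{c})) + 0 ⊢ ··a··> v1, ··b··> v1, ··b··> v2, ··c··> v3
Run σ = ⟨cd⟩ on P: start {u0}
  [1] c ⇒ {u3}
  [2] d ⇒ {u4}
  P completes σ.
Run σ = ⟨cd⟩ on Q: start {v0}
  [1] c ⇒ {v3}
  [2] d ⇒ ∅ (Q stuck)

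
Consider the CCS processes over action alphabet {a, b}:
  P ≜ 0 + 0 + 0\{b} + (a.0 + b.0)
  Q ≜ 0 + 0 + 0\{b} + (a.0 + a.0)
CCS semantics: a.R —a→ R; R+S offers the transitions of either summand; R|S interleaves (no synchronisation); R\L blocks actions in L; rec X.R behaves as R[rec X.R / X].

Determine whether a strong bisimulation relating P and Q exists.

not bisimilar

LTS(P): 2 reachable states
  u0 = 0 + 0 + 0\{b} + (a.0 + b.0) has moves -a-> u1, -b-> u1
  u1 = 0 has moves stopped
LTS(Q): 2 reachable states
  v0 = 0 + 0 + 0\{b} + (a.0 + a.0) has moves -a-> v1
  v1 = 0 has moves stopped
Bisimilarity quotient blocks:
  B0 = {u0}
  B1 = {u1, v1}
  B2 = {v0}
u0 ∈ B0, v0 ∈ B2 → different blocks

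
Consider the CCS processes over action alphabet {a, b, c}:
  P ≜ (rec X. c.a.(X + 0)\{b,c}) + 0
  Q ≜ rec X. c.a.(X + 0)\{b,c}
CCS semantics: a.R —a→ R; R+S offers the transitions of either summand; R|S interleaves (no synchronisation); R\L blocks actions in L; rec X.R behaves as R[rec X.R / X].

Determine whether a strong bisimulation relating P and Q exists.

LTS(P): 3 reachable states
  s0 = (rec X. c.a.(X + 0)\{b,c}) + 0 | —c→ s1
  s1 = a.((rec X. c.a.(X + 0)\{b,c}) + 0)\{b,c} | —a→ s2
  s2 = ((rec X. c.a.(X + 0)\{b,c}) + 0)\{b,c} | stopped
LTS(Q): 3 reachable states
  t0 = rec X. c.a.(X + 0)\{b,c} | —c→ t1
  t1 = a.((rec X. c.a.(X + 0)\{b,c}) + 0)\{b,c} | —a→ t2
  t2 = ((rec X. c.a.(X + 0)\{b,c}) + 0)\{b,c} | stopped
Coarsest stable partition (strong bisimilarity classes):
  B0 = {s0, t0}
  B1 = {s1, t1}
  B2 = {s2, t2}
s0 ∈ B0, t0 ∈ B0 → same block

bisimilar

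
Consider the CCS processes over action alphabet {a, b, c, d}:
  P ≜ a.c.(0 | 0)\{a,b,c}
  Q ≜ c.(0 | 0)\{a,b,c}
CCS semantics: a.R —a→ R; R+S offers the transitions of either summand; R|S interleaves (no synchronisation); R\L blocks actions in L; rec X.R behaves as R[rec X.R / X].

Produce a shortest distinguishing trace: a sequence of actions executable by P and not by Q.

Reachable graph of P (3 states):
  s0 = a.c.(0 | 0)\{a,b,c} ⊢ --a--▸ s1
  s1 = c.(0 | 0)\{a,b,c} ⊢ --c--▸ s2
  s2 = (0 | 0)\{a,b,c} ⊢ (no moves)
Reachable graph of Q (2 states):
  t0 = c.(0 | 0)\{a,b,c} ⊢ --c--▸ t1
  t1 = (0 | 0)\{a,b,c} ⊢ (no moves)
Executing a from P (initial set {s0}):
  step 1 (a): {s1}
  P completes σ.
Executing a from Q (initial set {t0}):
  step 1 (a): ∅  — Q cannot continue

a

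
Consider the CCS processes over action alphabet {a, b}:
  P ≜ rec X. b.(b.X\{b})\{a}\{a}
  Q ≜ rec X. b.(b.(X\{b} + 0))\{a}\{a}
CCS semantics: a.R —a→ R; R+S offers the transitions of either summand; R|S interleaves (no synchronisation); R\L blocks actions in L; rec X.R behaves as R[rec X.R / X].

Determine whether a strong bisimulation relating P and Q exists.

P's transition system — 3 states:
  s0 = rec X. b.(b.X\{b})\{a}\{a} ⊢ -b-> s1
  s1 = (b.(rec X. b.(b.X\{b})\{a}\{a})\{b})\{a}\{a} ⊢ -b-> s2
  s2 = (rec X. b.(b.X\{b})\{a}\{a})\{b}\{a}\{a} ⊢ ·
Q's transition system — 3 states:
  t0 = rec X. b.(b.(X\{b} + 0))\{a}\{a} ⊢ -b-> t1
  t1 = (b.((rec X. b.(b.(X\{b} + 0))\{a}\{a})\{b} + 0))\{a}\{a} ⊢ -b-> t2
  t2 = ((rec X. b.(b.(X\{b} + 0))\{a}\{a})\{b} + 0)\{a}\{a} ⊢ ·
Partition-refinement fixed point:
  B0 = {s0, t0}
  B1 = {s1, t1}
  B2 = {s2, t2}
s0 ∈ B0, t0 ∈ B0 → same block

P ~ Q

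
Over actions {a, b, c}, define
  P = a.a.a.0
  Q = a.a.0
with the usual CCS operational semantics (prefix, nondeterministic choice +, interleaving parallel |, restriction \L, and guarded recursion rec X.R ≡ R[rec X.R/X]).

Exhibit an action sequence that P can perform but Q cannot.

LTS(P): 4 reachable states
  m0 = a.a.a.0 :: --a--▸ m1
  m1 = a.a.0 :: --a--▸ m2
  m2 = a.0 :: --a--▸ m3
  m3 = 0 :: ·
LTS(Q): 3 reachable states
  n0 = a.a.0 :: --a--▸ n1
  n1 = a.0 :: --a--▸ n2
  n2 = 0 :: ·
Run σ = ⟨aaa⟩ on P: start {m0}
  step 1 (a): {m1}
  step 2 (a): {m2}
  step 3 (a): {m3}
  P completes σ.
Run σ = ⟨aaa⟩ on Q: start {n0}
  step 1 (a): {n1}
  step 2 (a): {n2}
  step 3 (a): ∅ (Q stuck)

aaa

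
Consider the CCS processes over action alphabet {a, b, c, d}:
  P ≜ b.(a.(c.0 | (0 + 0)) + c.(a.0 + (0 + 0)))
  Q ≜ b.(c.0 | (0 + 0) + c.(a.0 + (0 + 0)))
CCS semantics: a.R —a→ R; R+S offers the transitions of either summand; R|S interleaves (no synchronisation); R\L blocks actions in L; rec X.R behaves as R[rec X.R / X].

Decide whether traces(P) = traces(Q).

NO — witness ⟨ba⟩

Reachable graph of P (6 states):
  u0 = b.(a.(c.0 | (0 + 0)) + c.(a.0 + (0 + 0))) has moves =b=> u1
  u1 = a.(c.0 | (0 + 0)) + c.(a.0 + (0 + 0)) has moves =a=> u2, =c=> u3
  u2 = c.0 | (0 + 0) has moves =c=> u4
  u3 = a.0 + (0 + 0) has moves =a=> u5
  u4 = 0 | (0 + 0) has moves (no moves)
  u5 = 0 has moves (no moves)
Reachable graph of Q (5 states):
  v0 = b.(c.0 | (0 + 0) + c.(a.0 + (0 + 0))) has moves =b=> v1
  v1 = c.0 | (0 + 0) + c.(a.0 + (0 + 0)) has moves =c=> v2, =c=> v3
  v2 = 0 | (0 + 0) has moves (no moves)
  v3 = a.0 + (0 + 0) has moves =a=> v4
  v4 = 0 has moves (no moves)
Executing ba from P (initial set {u0}):
  step 1 (b): {u1}
  step 2 (a): {u2}
  — P admits the full trace.
Executing ba from Q (initial set {v0}):
  step 1 (b): {v1}
  step 2 (a): no successor for Q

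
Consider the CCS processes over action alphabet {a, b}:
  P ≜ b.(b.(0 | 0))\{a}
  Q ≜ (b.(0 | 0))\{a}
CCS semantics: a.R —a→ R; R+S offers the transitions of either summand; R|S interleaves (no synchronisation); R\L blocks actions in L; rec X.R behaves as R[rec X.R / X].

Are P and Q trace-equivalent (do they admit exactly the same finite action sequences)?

Reachable graph of P (3 states):
  m0 = b.(b.(0 | 0))\{a} :: -b-> m1
  m1 = (b.(0 | 0))\{a} :: -b-> m2
  m2 = (0 | 0)\{a} :: deadlocked
Reachable graph of Q (2 states):
  n0 = (b.(0 | 0))\{a} :: -b-> n1
  n1 = (0 | 0)\{a} :: deadlocked
Run σ = ⟨bb⟩ on P: start {m0}
  after b @ step 1: {m1}
  after b @ step 2: {m2}
  P completes σ.
Run σ = ⟨bb⟩ on Q: start {n0}
  after b @ step 1: {n1}
  after b @ step 2: ∅  — Q cannot continue

trace-distinct — witness ⟨bb⟩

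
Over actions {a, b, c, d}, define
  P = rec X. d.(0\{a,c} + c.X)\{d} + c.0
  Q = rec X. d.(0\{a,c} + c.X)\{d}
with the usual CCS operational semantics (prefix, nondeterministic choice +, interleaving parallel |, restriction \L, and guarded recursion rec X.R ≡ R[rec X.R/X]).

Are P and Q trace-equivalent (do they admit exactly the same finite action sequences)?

Reachable graph of P (5 states):
  u0 = rec X. d.(0\{a,c} + c.X)\{d} + c.0 has moves ··c··> u1, ··d··> u2
  u1 = 0 has moves stopped
  u2 = (0\{a,c} + c.(rec X. d.(0\{a,c} + c.X)\{d} + c.0))\{d} has moves ··c··> u3
  u3 = (rec X. d.(0\{a,c} + c.X)\{d} + c.0)\{d} has moves ··c··> u4
  u4 = 0\{d} has moves stopped
Reachable graph of Q (3 states):
  v0 = rec X. d.(0\{a,c} + c.X)\{d} has moves ··d··> v1
  v1 = (0\{a,c} + c.(rec X. d.(0\{a,c} + c.X)\{d}))\{d} has moves ··c··> v2
  v2 = (rec X. d.(0\{a,c} + c.X)\{d})\{d} has moves stopped
Executing c from P (initial set {u0}):
  after c @ step 1: {u1}
  ✓ P
Executing c from Q (initial set {v0}):
  after c @ step 1: ∅ (Q stuck)

trace-distinct — witness ⟨c⟩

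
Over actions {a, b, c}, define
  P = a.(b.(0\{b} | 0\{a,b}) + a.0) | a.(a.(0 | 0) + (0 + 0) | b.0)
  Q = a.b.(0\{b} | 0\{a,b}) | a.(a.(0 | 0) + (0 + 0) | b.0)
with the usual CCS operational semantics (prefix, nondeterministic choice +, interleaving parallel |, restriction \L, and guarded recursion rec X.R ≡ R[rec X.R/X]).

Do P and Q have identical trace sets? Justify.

Reachable graph of P (16 states):
  s0 = a.(b.(0\{b} | 0\{a,b}) + a.0) | a.(a.(0 | 0) + (0 + 0) | b.0) → —a→ s1, —a→ s2
  s1 = (b.(0\{b} | 0\{a,b}) + a.0) | a.(a.(0 | 0) + (0 + 0) | b.0) → —a→ s3, —a→ s4, —b→ s5
  s2 = a.(b.(0\{b} | 0\{a,b}) + a.0) | (a.(0 | 0) + (0 + 0) | b.0) → —a→ s3, —a→ s6, —b→ s7
  s3 = (b.(0\{b} | 0\{a,b}) + a.0) | (a.(0 | 0) + (0 + 0) | b.0) → —a→ s8, —a→ s9, —b→ s10, —b→ s11
  s4 = 0 | a.(a.(0 | 0) + (0 + 0) | b.0) → —a→ s9
  s5 = 0\{b} | 0\{a,b} | a.(a.(0 | 0) + (0 + 0) | b.0) → —a→ s11
  s6 = a.(b.(0\{b} | 0\{a,b}) + a.0) | (0 | 0) → —a→ s8
  s7 = a.(b.(0\{b} | 0\{a,b}) + a.0) | ((0 + 0) | 0) → —a→ s10
  s8 = (b.(0\{b} | 0\{a,b}) + a.0) | (0 | 0) → —a→ s12, —b→ s13
  s9 = 0 | (a.(0 | 0) + (0 + 0) | b.0) → —a→ s12, —b→ s14
  s10 = (b.(0\{b} | 0\{a,b}) + a.0) | ((0 + 0) | 0) → —a→ s14, —b→ s15
  s11 = 0\{b} | 0\{a,b} | (a.(0 | 0) + (0 + 0) | b.0) → —a→ s13, —b→ s15
  s12 = 0 | (0 | 0) → (no moves)
  s13 = 0\{b} | 0\{a,b} | (0 | 0) → (no moves)
  s14 = 0 | ((0 + 0) | 0) → (no moves)
  s15 = 0\{b} | 0\{a,b} | ((0 + 0) | 0) → (no moves)
Reachable graph of Q (12 states):
  t0 = a.b.(0\{b} | 0\{a,b}) | a.(a.(0 | 0) + (0 + 0) | b.0) → —a→ t1, —a→ t2
  t1 = a.b.(0\{b} | 0\{a,b}) | (a.(0 | 0) + (0 + 0) | b.0) → —a→ t3, —a→ t4, —b→ t5
  t2 = b.(0\{b} | 0\{a,b}) | a.(a.(0 | 0) + (0 + 0) | b.0) → —a→ t4, —b→ t6
  t3 = a.b.(0\{b} | 0\{a,b}) | (0 | 0) → —a→ t7
  t4 = b.(0\{b} | 0\{a,b}) | (a.(0 | 0) + (0 + 0) | b.0) → —a→ t7, —b→ t8, —b→ t9
  t5 = a.b.(0\{b} | 0\{a,b}) | ((0 + 0) | 0) → —a→ t9
  t6 = 0\{b} | 0\{a,b} | a.(a.(0 | 0) + (0 + 0) | b.0) → —a→ t8
  t7 = b.(0\{b} | 0\{a,b}) | (0 | 0) → —b→ t10
  t8 = 0\{b} | 0\{a,b} | (a.(0 | 0) + (0 + 0) | b.0) → —a→ t10, —b→ t11
  t9 = b.(0\{b} | 0\{a,b}) | ((0 + 0) | 0) → —b→ t11
  t10 = 0\{b} | 0\{a,b} | (0 | 0) → (no moves)
  t11 = 0\{b} | 0\{a,b} | ((0 + 0) | 0) → (no moves)
Run σ = ⟨aaaa⟩ on P: start {s0}
  [1] a ⇒ {s1, s2}
  [2] a ⇒ {s3, s4, s6}
  [3] a ⇒ {s8, s9}
  [4] a ⇒ {s12}
  P completes σ.
Run σ = ⟨aaaa⟩ on Q: start {t0}
  [1] a ⇒ {t1, t2}
  [2] a ⇒ {t3, t4}
  [3] a ⇒ {t7}
  [4] a ⇒ no successor for Q

NO — witness ⟨aaaa⟩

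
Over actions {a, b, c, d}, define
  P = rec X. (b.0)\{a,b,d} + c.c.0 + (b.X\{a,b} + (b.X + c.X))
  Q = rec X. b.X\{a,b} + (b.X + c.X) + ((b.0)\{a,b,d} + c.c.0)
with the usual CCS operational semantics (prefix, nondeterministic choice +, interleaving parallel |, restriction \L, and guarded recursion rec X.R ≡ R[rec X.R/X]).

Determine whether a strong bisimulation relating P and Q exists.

Reachable graph of P (6 states):
  s0 = rec X. (b.0)\{a,b,d} + c.c.0 + (b.X\{a,b} + (b.X + c.X)) → =b=> s0, =b=> s1, =c=> s0, =c=> s2
  s1 = (rec X. (b.0)\{a,b,d} + c.c.0 + (b.X\{a,b} + (b.X + c.X)))\{a,b} → =c=> s1, =c=> s3
  s2 = c.0 → =c=> s4
  s3 = (c.0)\{a,b} → =c=> s5
  s4 = 0 → ∅
  s5 = 0\{a,b} → ∅
Reachable graph of Q (6 states):
  t0 = rec X. b.X\{a,b} + (b.X + c.X) + ((b.0)\{a,b,d} + c.c.0) → =b=> t0, =b=> t1, =c=> t0, =c=> t2
  t1 = (rec X. b.X\{a,b} + (b.X + c.X) + ((b.0)\{a,b,d} + c.c.0))\{a,b} → =c=> t1, =c=> t3
  t2 = c.0 → =c=> t4
  t3 = (c.0)\{a,b} → =c=> t5
  t4 = 0 → ∅
  t5 = 0\{a,b} → ∅
Coarsest stable partition (strong bisimilarity classes):
  B0 = {s0, t0}
  B1 = {s2, s3, t2, t3}
  B2 = {s4, s5, t4, t5}
  B3 = {s1, t1}
s0 ∈ B0, t0 ∈ B0 → same block

bisimilar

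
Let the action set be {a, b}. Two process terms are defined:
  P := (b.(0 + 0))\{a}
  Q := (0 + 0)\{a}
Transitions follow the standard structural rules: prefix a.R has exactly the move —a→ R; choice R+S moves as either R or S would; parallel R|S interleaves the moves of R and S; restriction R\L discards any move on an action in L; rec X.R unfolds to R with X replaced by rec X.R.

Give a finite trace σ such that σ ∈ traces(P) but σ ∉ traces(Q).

LTS(P): 2 reachable states
  s0 = (b.(0 + 0))\{a} ⊢ ··b··> s1
  s1 = (0 + 0)\{a} ⊢ ∅
LTS(Q): 1 reachable states
  t0 = (0 + 0)\{a} ⊢ ∅
Trace ⟨b⟩ through P, begin at {s0}:
  step 1 (b): {s1}
  P completes σ.
Trace ⟨b⟩ through Q, begin at {t0}:
  step 1 (b): ∅  — Q cannot continue

b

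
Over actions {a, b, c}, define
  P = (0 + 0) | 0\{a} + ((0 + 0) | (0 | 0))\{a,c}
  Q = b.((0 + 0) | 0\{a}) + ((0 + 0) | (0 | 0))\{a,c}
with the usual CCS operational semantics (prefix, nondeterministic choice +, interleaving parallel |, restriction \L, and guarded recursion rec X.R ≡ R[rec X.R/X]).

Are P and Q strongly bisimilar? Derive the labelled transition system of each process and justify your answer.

not bisimilar

LTS(P): 1 reachable states
  s0 = (0 + 0) | 0\{a} + ((0 + 0) | (0 | 0))\{a,c} ⊢ ·
LTS(Q): 2 reachable states
  t0 = b.((0 + 0) | 0\{a}) + ((0 + 0) | (0 | 0))\{a,c} ⊢ —b→ t1
  t1 = (0 + 0) | 0\{a} ⊢ ·
Coarsest stable partition (strong bisimilarity classes):
  B0 = {s0, t1}
  B1 = {t0}
s0 ∈ B0, t0 ∈ B1 → different blocks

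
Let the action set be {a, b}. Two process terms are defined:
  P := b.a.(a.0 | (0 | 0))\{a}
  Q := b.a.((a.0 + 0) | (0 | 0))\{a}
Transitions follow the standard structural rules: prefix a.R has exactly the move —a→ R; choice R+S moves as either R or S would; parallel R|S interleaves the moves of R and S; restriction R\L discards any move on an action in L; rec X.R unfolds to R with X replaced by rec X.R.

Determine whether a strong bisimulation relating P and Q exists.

P ~ Q

LTS(P): 3 reachable states
  u0 = b.a.(a.0 | (0 | 0))\{a} has moves ··b··> u1
  u1 = a.(a.0 | (0 | 0))\{a} has moves ··a··> u2
  u2 = (a.0 | (0 | 0))\{a} has moves (no moves)
LTS(Q): 3 reachable states
  v0 = b.a.((a.0 + 0) | (0 | 0))\{a} has moves ··b··> v1
  v1 = a.((a.0 + 0) | (0 | 0))\{a} has moves ··a··> v2
  v2 = ((a.0 + 0) | (0 | 0))\{a} has moves (no moves)
Coarsest stable partition (strong bisimilarity classes):
  B0 = {u0, v0}
  B1 = {u1, v1}
  B2 = {u2, v2}
u0 ∈ B0, v0 ∈ B0 → same block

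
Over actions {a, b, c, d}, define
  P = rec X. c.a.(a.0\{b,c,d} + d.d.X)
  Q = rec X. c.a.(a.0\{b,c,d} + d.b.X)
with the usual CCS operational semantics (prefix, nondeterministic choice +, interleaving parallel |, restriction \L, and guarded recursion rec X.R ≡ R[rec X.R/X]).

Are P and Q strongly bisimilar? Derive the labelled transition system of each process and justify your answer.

Reachable graph of P (5 states):
  u0 = rec X. c.a.(a.0\{b,c,d} + d.d.X) | =c=> u1
  u1 = a.(a.0\{b,c,d} + d.d.(rec X. c.a.(a.0\{b,c,d} + d.d.X))) | =a=> u2
  u2 = a.0\{b,c,d} + d.d.(rec X. c.a.(a.0\{b,c,d} + d.d.X)) | =a=> u3, =d=> u4
  u3 = 0\{b,c,d} | (no moves)
  u4 = d.(rec X. c.a.(a.0\{b,c,d} + d.d.X)) | =d=> u0
Reachable graph of Q (5 states):
  v0 = rec X. c.a.(a.0\{b,c,d} + d.b.X) | =c=> v1
  v1 = a.(a.0\{b,c,d} + d.b.(rec X. c.a.(a.0\{b,c,d} + d.b.X))) | =a=> v2
  v2 = a.0\{b,c,d} + d.b.(rec X. c.a.(a.0\{b,c,d} + d.b.X)) | =a=> v3, =d=> v4
  v3 = 0\{b,c,d} | (no moves)
  v4 = b.(rec X. c.a.(a.0\{b,c,d} + d.b.X)) | =b=> v0
Partition-refinement fixed point:
  B0 = {u0}
  B1 = {u1}
  B2 = {u2}
  B3 = {u4}
  B4 = {u3, v3}
  B5 = {v0}
  B6 = {v1}
  B7 = {v2}
  B8 = {v4}
u0 ∈ B0, v0 ∈ B5 → different blocks

P ≁ Q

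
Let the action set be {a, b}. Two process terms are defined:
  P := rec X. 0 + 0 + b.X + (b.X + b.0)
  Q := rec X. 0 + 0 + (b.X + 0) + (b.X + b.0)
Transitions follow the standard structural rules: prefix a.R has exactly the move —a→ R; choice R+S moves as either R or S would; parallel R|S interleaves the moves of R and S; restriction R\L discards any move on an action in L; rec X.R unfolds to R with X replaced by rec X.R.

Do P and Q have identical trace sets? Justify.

P's transition system — 2 states:
  m0 = rec X. 0 + 0 + b.X + (b.X + b.0) has moves —b→ m0, —b→ m1
  m1 = 0 has moves stopped
Q's transition system — 2 states:
  n0 = rec X. 0 + 0 + (b.X + 0) + (b.X + b.0) has moves —b→ n0, —b→ n1
  n1 = 0 has moves stopped
Partition-refinement fixed point:
  B0 = {m0, n0}
  B1 = {m1, n1}
m0 ∈ B0, n0 ∈ B0 → same block
Bisimilar ⇒ trace-equivalent.

YES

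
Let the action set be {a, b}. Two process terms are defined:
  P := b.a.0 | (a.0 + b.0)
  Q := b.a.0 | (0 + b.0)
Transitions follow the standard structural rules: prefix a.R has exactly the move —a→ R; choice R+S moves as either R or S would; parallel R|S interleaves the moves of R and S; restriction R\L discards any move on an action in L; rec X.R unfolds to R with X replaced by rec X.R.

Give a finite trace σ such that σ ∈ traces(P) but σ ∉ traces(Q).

a

LTS(P): 6 reachable states
  s0 = b.a.0 | (a.0 + b.0) has moves -a-> s1, -b-> s1, -b-> s2
  s1 = b.a.0 | 0 has moves -b-> s3
  s2 = a.0 | (a.0 + b.0) has moves -a-> s3, -a-> s4, -b-> s3
  s3 = a.0 | 0 has moves -a-> s5
  s4 = 0 | (a.0 + b.0) has moves -a-> s5, -b-> s5
  s5 = 0 | 0 has moves ∅
LTS(Q): 6 reachable states
  t0 = b.a.0 | (0 + b.0) has moves -b-> t1, -b-> t2
  t1 = a.0 | (0 + b.0) has moves -a-> t3, -b-> t4
  t2 = b.a.0 | 0 has moves -b-> t4
  t3 = 0 | (0 + b.0) has moves -b-> t5
  t4 = a.0 | 0 has moves -a-> t5
  t5 = 0 | 0 has moves ∅
Executing a from P (initial set {s0}):
  [1] a ⇒ {s1}
  P completes σ.
Executing a from Q (initial set {t0}):
  [1] a ⇒ ∅  — Q cannot continue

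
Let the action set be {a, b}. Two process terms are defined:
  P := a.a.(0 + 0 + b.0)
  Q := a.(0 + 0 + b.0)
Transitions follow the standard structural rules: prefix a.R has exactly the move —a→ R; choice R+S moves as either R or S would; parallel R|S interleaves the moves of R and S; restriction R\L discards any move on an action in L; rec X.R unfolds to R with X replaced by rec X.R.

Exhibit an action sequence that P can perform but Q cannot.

aa

P's transition system — 4 states:
  p0 = a.a.(0 + 0 + b.0) has moves --a--▸ p1
  p1 = a.(0 + 0 + b.0) has moves --a--▸ p2
  p2 = 0 + 0 + b.0 has moves --b--▸ p3
  p3 = 0 has moves (no moves)
Q's transition system — 3 states:
  q0 = a.(0 + 0 + b.0) has moves --a--▸ q1
  q1 = 0 + 0 + b.0 has moves --b--▸ q2
  q2 = 0 has moves (no moves)
Run σ = ⟨aa⟩ on P: start {p0}
  [1] a ⇒ {p1}
  [2] a ⇒ {p2}
  P completes σ.
Run σ = ⟨aa⟩ on Q: start {q0}
  [1] a ⇒ {q1}
  [2] a ⇒ no successor for Q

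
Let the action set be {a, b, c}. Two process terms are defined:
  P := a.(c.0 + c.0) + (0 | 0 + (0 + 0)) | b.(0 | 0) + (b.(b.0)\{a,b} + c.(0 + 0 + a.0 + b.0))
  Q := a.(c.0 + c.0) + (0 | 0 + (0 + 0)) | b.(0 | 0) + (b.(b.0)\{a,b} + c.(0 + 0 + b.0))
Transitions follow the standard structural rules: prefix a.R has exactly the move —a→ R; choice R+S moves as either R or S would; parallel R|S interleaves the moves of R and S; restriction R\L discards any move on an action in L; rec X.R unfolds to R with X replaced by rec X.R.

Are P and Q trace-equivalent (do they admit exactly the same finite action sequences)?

LTS(P): 6 reachable states
  s0 = a.(c.0 + c.0) + (0 | 0 + (0 + 0)) | b.(0 | 0) + (b.(b.0)\{a,b} + c.(0 + 0 + a.0 + b.0)) ⊢ -a-> s1, -b-> s2, -b-> s3, -c-> s4
  s1 = c.0 + c.0 ⊢ -c-> s5
  s2 = (0 | 0 + (0 + 0)) | (0 | 0) ⊢ ∅
  s3 = (b.0)\{a,b} ⊢ ∅
  s4 = 0 + 0 + a.0 + b.0 ⊢ -a-> s5, -b-> s5
  s5 = 0 ⊢ ∅
LTS(Q): 6 reachable states
  t0 = a.(c.0 + c.0) + (0 | 0 + (0 + 0)) | b.(0 | 0) + (b.(b.0)\{a,b} + c.(0 + 0 + b.0)) ⊢ -a-> t1, -b-> t2, -b-> t3, -c-> t4
  t1 = c.0 + c.0 ⊢ -c-> t5
  t2 = (0 | 0 + (0 + 0)) | (0 | 0) ⊢ ∅
  t3 = (b.0)\{a,b} ⊢ ∅
  t4 = 0 + 0 + b.0 ⊢ -b-> t5
  t5 = 0 ⊢ ∅
Run σ = ⟨ca⟩ on P: start {s0}
  [1] c ⇒ {s4}
  [2] a ⇒ {s5}
  ✓ P
Run σ = ⟨ca⟩ on Q: start {t0}
  [1] c ⇒ {t4}
  [2] a ⇒ ∅  — Q cannot continue

traces(P) ≠ traces(Q) — witness ⟨ca⟩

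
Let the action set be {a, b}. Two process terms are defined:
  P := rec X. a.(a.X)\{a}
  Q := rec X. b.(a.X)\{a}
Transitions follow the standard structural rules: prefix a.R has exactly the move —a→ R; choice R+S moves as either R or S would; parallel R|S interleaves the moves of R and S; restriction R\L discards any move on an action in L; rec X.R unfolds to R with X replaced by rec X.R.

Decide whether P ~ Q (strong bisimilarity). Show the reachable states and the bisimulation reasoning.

P's transition system — 2 states:
  u0 = rec X. a.(a.X)\{a} ⊢ —a→ u1
  u1 = (a.(rec X. a.(a.X)\{a}))\{a} ⊢ (no moves)
Q's transition system — 2 states:
  v0 = rec X. b.(a.X)\{a} ⊢ —b→ v1
  v1 = (a.(rec X. b.(a.X)\{a}))\{a} ⊢ (no moves)
Partition-refinement fixed point:
  B0 = {u0}
  B1 = {u1, v1}
  B2 = {v0}
u0 ∈ B0, v0 ∈ B2 → different blocks

not bisimilar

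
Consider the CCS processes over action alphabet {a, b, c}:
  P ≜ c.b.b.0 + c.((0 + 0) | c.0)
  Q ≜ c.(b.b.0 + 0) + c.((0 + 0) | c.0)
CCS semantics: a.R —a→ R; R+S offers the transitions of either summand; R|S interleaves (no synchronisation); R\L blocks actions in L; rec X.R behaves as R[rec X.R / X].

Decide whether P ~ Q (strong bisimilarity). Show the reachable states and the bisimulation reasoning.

LTS(P): 6 reachable states
  u0 = c.b.b.0 + c.((0 + 0) | c.0) → --c--▸ u1, --c--▸ u2
  u1 = (0 + 0) | c.0 → --c--▸ u3
  u2 = b.b.0 → --b--▸ u4
  u3 = (0 + 0) | 0 → ·
  u4 = b.0 → --b--▸ u5
  u5 = 0 → ·
LTS(Q): 6 reachable states
  v0 = c.(b.b.0 + 0) + c.((0 + 0) | c.0) → --c--▸ v1, --c--▸ v2
  v1 = (0 + 0) | c.0 → --c--▸ v3
  v2 = b.b.0 + 0 → --b--▸ v4
  v3 = (0 + 0) | 0 → ·
  v4 = b.0 → --b--▸ v5
  v5 = 0 → ·
Coarsest stable partition (strong bisimilarity classes):
  B0 = {u0, v0}
  B1 = {u2, v2}
  B2 = {u4, v4}
  B3 = {u3, u5, v3, v5}
  B4 = {u1, v1}
u0 ∈ B0, v0 ∈ B0 → same block

YES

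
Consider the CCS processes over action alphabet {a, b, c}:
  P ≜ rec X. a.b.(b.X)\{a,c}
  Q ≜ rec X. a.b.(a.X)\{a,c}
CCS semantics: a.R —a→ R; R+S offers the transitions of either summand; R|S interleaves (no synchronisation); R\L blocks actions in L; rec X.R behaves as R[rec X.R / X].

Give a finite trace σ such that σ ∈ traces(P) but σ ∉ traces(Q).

Reachable graph of P (4 states):
  u0 = rec X. a.b.(b.X)\{a,c} has moves -a-> u1
  u1 = b.(b.(rec X. a.b.(b.X)\{a,c}))\{a,c} has moves -b-> u2
  u2 = (b.(rec X. a.b.(b.X)\{a,c}))\{a,c} has moves -b-> u3
  u3 = (rec X. a.b.(b.X)\{a,c})\{a,c} has moves ∅
Reachable graph of Q (3 states):
  v0 = rec X. a.b.(a.X)\{a,c} has moves -a-> v1
  v1 = b.(a.(rec X. a.b.(a.X)\{a,c}))\{a,c} has moves -b-> v2
  v2 = (a.(rec X. a.b.(a.X)\{a,c}))\{a,c} has moves ∅
Executing abb from P (initial set {u0}):
  after a @ step 1: {u1}
  after b @ step 2: {u2}
  after b @ step 3: {u3}
  P completes σ.
Executing abb from Q (initial set {v0}):
  after a @ step 1: {v1}
  after b @ step 2: {v2}
  after b @ step 3: ∅  — Q cannot continue

abb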